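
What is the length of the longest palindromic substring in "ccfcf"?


Input: "ccfcf"
Checking substrings for palindromes:
  [1:4] "cfc" (len 3) => palindrome
  [2:5] "fcf" (len 3) => palindrome
  [0:2] "cc" (len 2) => palindrome
Longest palindromic substring: "cfc" with length 3

3


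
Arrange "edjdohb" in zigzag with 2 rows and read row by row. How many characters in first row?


Zigzag "edjdohb" into 2 rows:
Placing characters:
  'e' => row 0
  'd' => row 1
  'j' => row 0
  'd' => row 1
  'o' => row 0
  'h' => row 1
  'b' => row 0
Rows:
  Row 0: "ejob"
  Row 1: "ddh"
First row length: 4

4


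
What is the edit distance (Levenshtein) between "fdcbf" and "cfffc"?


Computing edit distance: "fdcbf" -> "cfffc"
DP table:
           c    f    f    f    c
      0    1    2    3    4    5
  f   1    1    1    2    3    4
  d   2    2    2    2    3    4
  c   3    2    3    3    3    3
  b   4    3    3    4    4    4
  f   5    4    3    3    4    5
Edit distance = dp[5][5] = 5

5


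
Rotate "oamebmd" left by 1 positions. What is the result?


Input: "oamebmd", rotate left by 1
First 1 characters: "o"
Remaining characters: "amebmd"
Concatenate remaining + first: "amebmd" + "o" = "amebmdo"

amebmdo


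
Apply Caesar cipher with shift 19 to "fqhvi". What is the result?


Caesar cipher: shift "fqhvi" by 19
  'f' (pos 5) + 19 = pos 24 = 'y'
  'q' (pos 16) + 19 = pos 9 = 'j'
  'h' (pos 7) + 19 = pos 0 = 'a'
  'v' (pos 21) + 19 = pos 14 = 'o'
  'i' (pos 8) + 19 = pos 1 = 'b'
Result: yjaob

yjaob


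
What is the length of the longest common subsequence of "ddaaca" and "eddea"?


LCS of "ddaaca" and "eddea"
DP table:
           e    d    d    e    a
      0    0    0    0    0    0
  d   0    0    1    1    1    1
  d   0    0    1    2    2    2
  a   0    0    1    2    2    3
  a   0    0    1    2    2    3
  c   0    0    1    2    2    3
  a   0    0    1    2    2    3
LCS length = dp[6][5] = 3

3


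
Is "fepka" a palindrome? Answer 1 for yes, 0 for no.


Input: fepka
Reversed: akpef
  Compare pos 0 ('f') with pos 4 ('a'): MISMATCH
  Compare pos 1 ('e') with pos 3 ('k'): MISMATCH
Result: not a palindrome

0


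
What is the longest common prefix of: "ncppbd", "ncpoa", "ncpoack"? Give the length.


Words: ncppbd, ncpoa, ncpoack
  Position 0: all 'n' => match
  Position 1: all 'c' => match
  Position 2: all 'p' => match
  Position 3: ('p', 'o', 'o') => mismatch, stop
LCP = "ncp" (length 3)

3


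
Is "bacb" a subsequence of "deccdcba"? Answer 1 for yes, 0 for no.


Check if "bacb" is a subsequence of "deccdcba"
Greedy scan:
  Position 0 ('d'): no match needed
  Position 1 ('e'): no match needed
  Position 2 ('c'): no match needed
  Position 3 ('c'): no match needed
  Position 4 ('d'): no match needed
  Position 5 ('c'): no match needed
  Position 6 ('b'): matches sub[0] = 'b'
  Position 7 ('a'): matches sub[1] = 'a'
Only matched 2/4 characters => not a subsequence

0


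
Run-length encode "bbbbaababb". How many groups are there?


Input: bbbbaababb
Scanning for consecutive runs:
  Group 1: 'b' x 4 (positions 0-3)
  Group 2: 'a' x 2 (positions 4-5)
  Group 3: 'b' x 1 (positions 6-6)
  Group 4: 'a' x 1 (positions 7-7)
  Group 5: 'b' x 2 (positions 8-9)
Total groups: 5

5


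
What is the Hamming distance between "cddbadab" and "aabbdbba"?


Comparing "cddbadab" and "aabbdbba" position by position:
  Position 0: 'c' vs 'a' => differ
  Position 1: 'd' vs 'a' => differ
  Position 2: 'd' vs 'b' => differ
  Position 3: 'b' vs 'b' => same
  Position 4: 'a' vs 'd' => differ
  Position 5: 'd' vs 'b' => differ
  Position 6: 'a' vs 'b' => differ
  Position 7: 'b' vs 'a' => differ
Total differences (Hamming distance): 7

7


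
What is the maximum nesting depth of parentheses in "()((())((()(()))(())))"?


Input: "()((())((()(()))(())))"
Tracking depth:
  Position 0 '(': depth becomes 1
  Position 1 ')': depth becomes 0
  Position 2 '(': depth becomes 1
  Position 3 '(': depth becomes 2
  Position 4 '(': depth becomes 3
  Position 5 ')': depth becomes 2
  Position 6 ')': depth becomes 1
  Position 7 '(': depth becomes 2
  Position 8 '(': depth becomes 3
  Position 9 '(': depth becomes 4
  Position 10 ')': depth becomes 3
  Position 11 '(': depth becomes 4
  Position 12 '(': depth becomes 5
  Position 13 ')': depth becomes 4
  Position 14 ')': depth becomes 3
  Position 15 ')': depth becomes 2
  Position 16 '(': depth becomes 3
  Position 17 '(': depth becomes 4
  Position 18 ')': depth becomes 3
  Position 19 ')': depth becomes 2
  Position 20 ')': depth becomes 1
  Position 21 ')': depth becomes 0
Maximum depth reached: 5

5


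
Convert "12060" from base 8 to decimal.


Input: "12060" in base 8
Positional expansion:
  Digit '1' (value 1) x 8^4 = 4096
  Digit '2' (value 2) x 8^3 = 1024
  Digit '0' (value 0) x 8^2 = 0
  Digit '6' (value 6) x 8^1 = 48
  Digit '0' (value 0) x 8^0 = 0
Sum = 5168

5168


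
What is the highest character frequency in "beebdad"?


Input: beebdad
Character counts:
  'a': 1
  'b': 2
  'd': 2
  'e': 2
Maximum frequency: 2

2


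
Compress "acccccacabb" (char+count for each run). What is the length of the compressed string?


Input: acccccacabb
Runs:
  'a' x 1 => "a1"
  'c' x 5 => "c5"
  'a' x 1 => "a1"
  'c' x 1 => "c1"
  'a' x 1 => "a1"
  'b' x 2 => "b2"
Compressed: "a1c5a1c1a1b2"
Compressed length: 12

12


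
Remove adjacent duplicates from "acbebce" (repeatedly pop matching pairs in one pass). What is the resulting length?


Input: acbebce
Stack-based adjacent duplicate removal:
  Read 'a': push. Stack: a
  Read 'c': push. Stack: ac
  Read 'b': push. Stack: acb
  Read 'e': push. Stack: acbe
  Read 'b': push. Stack: acbeb
  Read 'c': push. Stack: acbebc
  Read 'e': push. Stack: acbebce
Final stack: "acbebce" (length 7)

7


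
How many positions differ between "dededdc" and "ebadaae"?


Comparing "dededdc" and "ebadaae" position by position:
  Position 0: 'd' vs 'e' => DIFFER
  Position 1: 'e' vs 'b' => DIFFER
  Position 2: 'd' vs 'a' => DIFFER
  Position 3: 'e' vs 'd' => DIFFER
  Position 4: 'd' vs 'a' => DIFFER
  Position 5: 'd' vs 'a' => DIFFER
  Position 6: 'c' vs 'e' => DIFFER
Positions that differ: 7

7


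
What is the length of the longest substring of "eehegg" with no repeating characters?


Input: "eehegg"
Sliding window (track last position of each char):
  Position 0 ('e'): window [0,0] length 1 -- new best
  Position 1 ('e'): repeat (last at 0), move window start to 1
  Position 1 ('e'): window [1,1] length 1
  Position 2 ('h'): window [1,2] length 2 -- new best
  Position 3 ('e'): repeat (last at 1), move window start to 2
  Position 3 ('e'): window [2,3] length 2
  Position 4 ('g'): window [2,4] length 3 -- new best
  Position 5 ('g'): repeat (last at 4), move window start to 5
  Position 5 ('g'): window [5,5] length 1
Longest substring with no repeats: "heg" with length 3

3


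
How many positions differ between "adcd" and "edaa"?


Comparing "adcd" and "edaa" position by position:
  Position 0: 'a' vs 'e' => DIFFER
  Position 1: 'd' vs 'd' => same
  Position 2: 'c' vs 'a' => DIFFER
  Position 3: 'd' vs 'a' => DIFFER
Positions that differ: 3

3


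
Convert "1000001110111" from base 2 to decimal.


Input: "1000001110111" in base 2
Positional expansion:
  Digit '1' (value 1) x 2^12 = 4096
  Digit '0' (value 0) x 2^11 = 0
  Digit '0' (value 0) x 2^10 = 0
  Digit '0' (value 0) x 2^9 = 0
  Digit '0' (value 0) x 2^8 = 0
  Digit '0' (value 0) x 2^7 = 0
  Digit '1' (value 1) x 2^6 = 64
  Digit '1' (value 1) x 2^5 = 32
  Digit '1' (value 1) x 2^4 = 16
  Digit '0' (value 0) x 2^3 = 0
  Digit '1' (value 1) x 2^2 = 4
  Digit '1' (value 1) x 2^1 = 2
  Digit '1' (value 1) x 2^0 = 1
Sum = 4215

4215


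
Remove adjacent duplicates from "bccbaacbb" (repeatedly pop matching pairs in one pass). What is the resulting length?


Input: bccbaacbb
Stack-based adjacent duplicate removal:
  Read 'b': push. Stack: b
  Read 'c': push. Stack: bc
  Read 'c': matches stack top 'c' => pop. Stack: b
  Read 'b': matches stack top 'b' => pop. Stack: (empty)
  Read 'a': push. Stack: a
  Read 'a': matches stack top 'a' => pop. Stack: (empty)
  Read 'c': push. Stack: c
  Read 'b': push. Stack: cb
  Read 'b': matches stack top 'b' => pop. Stack: c
Final stack: "c" (length 1)

1


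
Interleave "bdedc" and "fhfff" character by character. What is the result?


Interleaving "bdedc" and "fhfff":
  Position 0: 'b' from first, 'f' from second => "bf"
  Position 1: 'd' from first, 'h' from second => "dh"
  Position 2: 'e' from first, 'f' from second => "ef"
  Position 3: 'd' from first, 'f' from second => "df"
  Position 4: 'c' from first, 'f' from second => "cf"
Result: bfdhefdfcf

bfdhefdfcf


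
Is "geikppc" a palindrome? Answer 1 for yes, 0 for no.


Input: geikppc
Reversed: cppkieg
  Compare pos 0 ('g') with pos 6 ('c'): MISMATCH
  Compare pos 1 ('e') with pos 5 ('p'): MISMATCH
  Compare pos 2 ('i') with pos 4 ('p'): MISMATCH
Result: not a palindrome

0


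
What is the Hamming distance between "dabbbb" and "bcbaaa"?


Comparing "dabbbb" and "bcbaaa" position by position:
  Position 0: 'd' vs 'b' => differ
  Position 1: 'a' vs 'c' => differ
  Position 2: 'b' vs 'b' => same
  Position 3: 'b' vs 'a' => differ
  Position 4: 'b' vs 'a' => differ
  Position 5: 'b' vs 'a' => differ
Total differences (Hamming distance): 5

5


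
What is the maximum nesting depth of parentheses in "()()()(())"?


Input: "()()()(())"
Tracking depth:
  Position 0 '(': depth becomes 1
  Position 1 ')': depth becomes 0
  Position 2 '(': depth becomes 1
  Position 3 ')': depth becomes 0
  Position 4 '(': depth becomes 1
  Position 5 ')': depth becomes 0
  Position 6 '(': depth becomes 1
  Position 7 '(': depth becomes 2
  Position 8 ')': depth becomes 1
  Position 9 ')': depth becomes 0
Maximum depth reached: 2

2


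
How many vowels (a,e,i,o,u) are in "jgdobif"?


Input: jgdobif
Checking each character:
  'j' at position 0: consonant
  'g' at position 1: consonant
  'd' at position 2: consonant
  'o' at position 3: vowel (running total: 1)
  'b' at position 4: consonant
  'i' at position 5: vowel (running total: 2)
  'f' at position 6: consonant
Total vowels: 2

2


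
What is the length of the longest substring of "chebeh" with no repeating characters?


Input: "chebeh"
Sliding window (track last position of each char):
  Position 0 ('c'): window [0,0] length 1 -- new best
  Position 1 ('h'): window [0,1] length 2 -- new best
  Position 2 ('e'): window [0,2] length 3 -- new best
  Position 3 ('b'): window [0,3] length 4 -- new best
  Position 4 ('e'): repeat (last at 2), move window start to 3
  Position 4 ('e'): window [3,4] length 2
  Position 5 ('h'): window [3,5] length 3
Longest substring with no repeats: "cheb" with length 4

4


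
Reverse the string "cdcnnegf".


Input: cdcnnegf
Reading characters right to left:
  Position 7: 'f'
  Position 6: 'g'
  Position 5: 'e'
  Position 4: 'n'
  Position 3: 'n'
  Position 2: 'c'
  Position 1: 'd'
  Position 0: 'c'
Reversed: fgenncdc

fgenncdc


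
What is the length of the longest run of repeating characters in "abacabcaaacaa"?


Input: "abacabcaaacaa"
Scanning for longest run:
  Position 1 ('b'): new char, reset run to 1
  Position 2 ('a'): new char, reset run to 1
  Position 3 ('c'): new char, reset run to 1
  Position 4 ('a'): new char, reset run to 1
  Position 5 ('b'): new char, reset run to 1
  Position 6 ('c'): new char, reset run to 1
  Position 7 ('a'): new char, reset run to 1
  Position 8 ('a'): continues run of 'a', length=2
  Position 9 ('a'): continues run of 'a', length=3
  Position 10 ('c'): new char, reset run to 1
  Position 11 ('a'): new char, reset run to 1
  Position 12 ('a'): continues run of 'a', length=2
Longest run: 'a' with length 3

3


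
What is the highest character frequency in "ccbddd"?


Input: ccbddd
Character counts:
  'b': 1
  'c': 2
  'd': 3
Maximum frequency: 3

3


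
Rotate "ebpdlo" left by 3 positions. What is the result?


Input: "ebpdlo", rotate left by 3
First 3 characters: "ebp"
Remaining characters: "dlo"
Concatenate remaining + first: "dlo" + "ebp" = "dloebp"

dloebp


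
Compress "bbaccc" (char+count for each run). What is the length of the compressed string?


Input: bbaccc
Runs:
  'b' x 2 => "b2"
  'a' x 1 => "a1"
  'c' x 3 => "c3"
Compressed: "b2a1c3"
Compressed length: 6

6


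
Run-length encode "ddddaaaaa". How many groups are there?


Input: ddddaaaaa
Scanning for consecutive runs:
  Group 1: 'd' x 4 (positions 0-3)
  Group 2: 'a' x 5 (positions 4-8)
Total groups: 2

2


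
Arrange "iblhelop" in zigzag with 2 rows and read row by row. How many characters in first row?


Zigzag "iblhelop" into 2 rows:
Placing characters:
  'i' => row 0
  'b' => row 1
  'l' => row 0
  'h' => row 1
  'e' => row 0
  'l' => row 1
  'o' => row 0
  'p' => row 1
Rows:
  Row 0: "ileo"
  Row 1: "bhlp"
First row length: 4

4


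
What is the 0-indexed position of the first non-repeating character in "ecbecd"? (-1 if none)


Input: ecbecd
Character frequencies:
  'b': 1
  'c': 2
  'd': 1
  'e': 2
Scanning left to right for freq == 1:
  Position 0 ('e'): freq=2, skip
  Position 1 ('c'): freq=2, skip
  Position 2 ('b'): unique! => answer = 2

2


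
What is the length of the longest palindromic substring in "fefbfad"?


Input: "fefbfad"
Checking substrings for palindromes:
  [0:3] "fef" (len 3) => palindrome
  [2:5] "fbf" (len 3) => palindrome
Longest palindromic substring: "fef" with length 3

3


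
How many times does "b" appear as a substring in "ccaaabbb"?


Searching for "b" in "ccaaabbb"
Scanning each position:
  Position 0: "c" => no
  Position 1: "c" => no
  Position 2: "a" => no
  Position 3: "a" => no
  Position 4: "a" => no
  Position 5: "b" => MATCH
  Position 6: "b" => MATCH
  Position 7: "b" => MATCH
Total occurrences: 3

3


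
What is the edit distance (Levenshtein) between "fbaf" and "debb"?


Computing edit distance: "fbaf" -> "debb"
DP table:
           d    e    b    b
      0    1    2    3    4
  f   1    1    2    3    4
  b   2    2    2    2    3
  a   3    3    3    3    3
  f   4    4    4    4    4
Edit distance = dp[4][4] = 4

4


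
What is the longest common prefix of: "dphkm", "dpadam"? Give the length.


Words: dphkm, dpadam
  Position 0: all 'd' => match
  Position 1: all 'p' => match
  Position 2: ('h', 'a') => mismatch, stop
LCP = "dp" (length 2)

2


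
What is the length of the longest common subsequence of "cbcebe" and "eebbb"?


LCS of "cbcebe" and "eebbb"
DP table:
           e    e    b    b    b
      0    0    0    0    0    0
  c   0    0    0    0    0    0
  b   0    0    0    1    1    1
  c   0    0    0    1    1    1
  e   0    1    1    1    1    1
  b   0    1    1    2    2    2
  e   0    1    2    2    2    2
LCS length = dp[6][5] = 2

2


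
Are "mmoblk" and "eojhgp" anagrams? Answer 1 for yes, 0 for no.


Strings: "mmoblk", "eojhgp"
Sorted first:  bklmmo
Sorted second: eghjop
Differ at position 0: 'b' vs 'e' => not anagrams

0


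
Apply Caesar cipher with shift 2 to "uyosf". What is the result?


Caesar cipher: shift "uyosf" by 2
  'u' (pos 20) + 2 = pos 22 = 'w'
  'y' (pos 24) + 2 = pos 0 = 'a'
  'o' (pos 14) + 2 = pos 16 = 'q'
  's' (pos 18) + 2 = pos 20 = 'u'
  'f' (pos 5) + 2 = pos 7 = 'h'
Result: waquh

waquh


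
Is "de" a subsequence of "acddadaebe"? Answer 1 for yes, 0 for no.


Check if "de" is a subsequence of "acddadaebe"
Greedy scan:
  Position 0 ('a'): no match needed
  Position 1 ('c'): no match needed
  Position 2 ('d'): matches sub[0] = 'd'
  Position 3 ('d'): no match needed
  Position 4 ('a'): no match needed
  Position 5 ('d'): no match needed
  Position 6 ('a'): no match needed
  Position 7 ('e'): matches sub[1] = 'e'
  Position 8 ('b'): no match needed
  Position 9 ('e'): no match needed
All 2 characters matched => is a subsequence

1


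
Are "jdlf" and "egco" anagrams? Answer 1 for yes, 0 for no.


Strings: "jdlf", "egco"
Sorted first:  dfjl
Sorted second: cego
Differ at position 0: 'd' vs 'c' => not anagrams

0


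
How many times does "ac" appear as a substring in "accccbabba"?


Searching for "ac" in "accccbabba"
Scanning each position:
  Position 0: "ac" => MATCH
  Position 1: "cc" => no
  Position 2: "cc" => no
  Position 3: "cc" => no
  Position 4: "cb" => no
  Position 5: "ba" => no
  Position 6: "ab" => no
  Position 7: "bb" => no
  Position 8: "ba" => no
Total occurrences: 1

1


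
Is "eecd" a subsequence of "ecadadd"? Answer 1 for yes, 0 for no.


Check if "eecd" is a subsequence of "ecadadd"
Greedy scan:
  Position 0 ('e'): matches sub[0] = 'e'
  Position 1 ('c'): no match needed
  Position 2 ('a'): no match needed
  Position 3 ('d'): no match needed
  Position 4 ('a'): no match needed
  Position 5 ('d'): no match needed
  Position 6 ('d'): no match needed
Only matched 1/4 characters => not a subsequence

0


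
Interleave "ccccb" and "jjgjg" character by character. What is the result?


Interleaving "ccccb" and "jjgjg":
  Position 0: 'c' from first, 'j' from second => "cj"
  Position 1: 'c' from first, 'j' from second => "cj"
  Position 2: 'c' from first, 'g' from second => "cg"
  Position 3: 'c' from first, 'j' from second => "cj"
  Position 4: 'b' from first, 'g' from second => "bg"
Result: cjcjcgcjbg

cjcjcgcjbg


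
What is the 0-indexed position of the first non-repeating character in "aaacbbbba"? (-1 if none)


Input: aaacbbbba
Character frequencies:
  'a': 4
  'b': 4
  'c': 1
Scanning left to right for freq == 1:
  Position 0 ('a'): freq=4, skip
  Position 1 ('a'): freq=4, skip
  Position 2 ('a'): freq=4, skip
  Position 3 ('c'): unique! => answer = 3

3


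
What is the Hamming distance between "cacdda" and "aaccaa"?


Comparing "cacdda" and "aaccaa" position by position:
  Position 0: 'c' vs 'a' => differ
  Position 1: 'a' vs 'a' => same
  Position 2: 'c' vs 'c' => same
  Position 3: 'd' vs 'c' => differ
  Position 4: 'd' vs 'a' => differ
  Position 5: 'a' vs 'a' => same
Total differences (Hamming distance): 3

3


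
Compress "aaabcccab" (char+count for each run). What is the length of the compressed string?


Input: aaabcccab
Runs:
  'a' x 3 => "a3"
  'b' x 1 => "b1"
  'c' x 3 => "c3"
  'a' x 1 => "a1"
  'b' x 1 => "b1"
Compressed: "a3b1c3a1b1"
Compressed length: 10

10


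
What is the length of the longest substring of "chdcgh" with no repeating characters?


Input: "chdcgh"
Sliding window (track last position of each char):
  Position 0 ('c'): window [0,0] length 1 -- new best
  Position 1 ('h'): window [0,1] length 2 -- new best
  Position 2 ('d'): window [0,2] length 3 -- new best
  Position 3 ('c'): repeat (last at 0), move window start to 1
  Position 3 ('c'): window [1,3] length 3
  Position 4 ('g'): window [1,4] length 4 -- new best
  Position 5 ('h'): repeat (last at 1), move window start to 2
  Position 5 ('h'): window [2,5] length 4
Longest substring with no repeats: "hdcg" with length 4

4


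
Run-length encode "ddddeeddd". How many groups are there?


Input: ddddeeddd
Scanning for consecutive runs:
  Group 1: 'd' x 4 (positions 0-3)
  Group 2: 'e' x 2 (positions 4-5)
  Group 3: 'd' x 3 (positions 6-8)
Total groups: 3

3


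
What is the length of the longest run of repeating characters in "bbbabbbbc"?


Input: "bbbabbbbc"
Scanning for longest run:
  Position 1 ('b'): continues run of 'b', length=2
  Position 2 ('b'): continues run of 'b', length=3
  Position 3 ('a'): new char, reset run to 1
  Position 4 ('b'): new char, reset run to 1
  Position 5 ('b'): continues run of 'b', length=2
  Position 6 ('b'): continues run of 'b', length=3
  Position 7 ('b'): continues run of 'b', length=4
  Position 8 ('c'): new char, reset run to 1
Longest run: 'b' with length 4

4


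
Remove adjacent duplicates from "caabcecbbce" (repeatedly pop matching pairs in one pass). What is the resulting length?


Input: caabcecbbce
Stack-based adjacent duplicate removal:
  Read 'c': push. Stack: c
  Read 'a': push. Stack: ca
  Read 'a': matches stack top 'a' => pop. Stack: c
  Read 'b': push. Stack: cb
  Read 'c': push. Stack: cbc
  Read 'e': push. Stack: cbce
  Read 'c': push. Stack: cbcec
  Read 'b': push. Stack: cbcecb
  Read 'b': matches stack top 'b' => pop. Stack: cbcec
  Read 'c': matches stack top 'c' => pop. Stack: cbce
  Read 'e': matches stack top 'e' => pop. Stack: cbc
Final stack: "cbc" (length 3)

3


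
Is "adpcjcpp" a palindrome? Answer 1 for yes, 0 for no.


Input: adpcjcpp
Reversed: ppcjcpda
  Compare pos 0 ('a') with pos 7 ('p'): MISMATCH
  Compare pos 1 ('d') with pos 6 ('p'): MISMATCH
  Compare pos 2 ('p') with pos 5 ('c'): MISMATCH
  Compare pos 3 ('c') with pos 4 ('j'): MISMATCH
Result: not a palindrome

0


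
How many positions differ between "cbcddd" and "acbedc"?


Comparing "cbcddd" and "acbedc" position by position:
  Position 0: 'c' vs 'a' => DIFFER
  Position 1: 'b' vs 'c' => DIFFER
  Position 2: 'c' vs 'b' => DIFFER
  Position 3: 'd' vs 'e' => DIFFER
  Position 4: 'd' vs 'd' => same
  Position 5: 'd' vs 'c' => DIFFER
Positions that differ: 5

5


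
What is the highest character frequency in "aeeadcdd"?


Input: aeeadcdd
Character counts:
  'a': 2
  'c': 1
  'd': 3
  'e': 2
Maximum frequency: 3

3


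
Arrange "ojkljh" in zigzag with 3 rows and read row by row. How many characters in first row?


Zigzag "ojkljh" into 3 rows:
Placing characters:
  'o' => row 0
  'j' => row 1
  'k' => row 2
  'l' => row 1
  'j' => row 0
  'h' => row 1
Rows:
  Row 0: "oj"
  Row 1: "jlh"
  Row 2: "k"
First row length: 2

2


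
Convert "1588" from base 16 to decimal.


Input: "1588" in base 16
Positional expansion:
  Digit '1' (value 1) x 16^3 = 4096
  Digit '5' (value 5) x 16^2 = 1280
  Digit '8' (value 8) x 16^1 = 128
  Digit '8' (value 8) x 16^0 = 8
Sum = 5512

5512


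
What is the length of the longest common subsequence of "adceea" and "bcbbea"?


LCS of "adceea" and "bcbbea"
DP table:
           b    c    b    b    e    a
      0    0    0    0    0    0    0
  a   0    0    0    0    0    0    1
  d   0    0    0    0    0    0    1
  c   0    0    1    1    1    1    1
  e   0    0    1    1    1    2    2
  e   0    0    1    1    1    2    2
  a   0    0    1    1    1    2    3
LCS length = dp[6][6] = 3

3


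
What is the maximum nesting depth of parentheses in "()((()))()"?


Input: "()((()))()"
Tracking depth:
  Position 0 '(': depth becomes 1
  Position 1 ')': depth becomes 0
  Position 2 '(': depth becomes 1
  Position 3 '(': depth becomes 2
  Position 4 '(': depth becomes 3
  Position 5 ')': depth becomes 2
  Position 6 ')': depth becomes 1
  Position 7 ')': depth becomes 0
  Position 8 '(': depth becomes 1
  Position 9 ')': depth becomes 0
Maximum depth reached: 3

3


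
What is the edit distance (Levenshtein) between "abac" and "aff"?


Computing edit distance: "abac" -> "aff"
DP table:
           a    f    f
      0    1    2    3
  a   1    0    1    2
  b   2    1    1    2
  a   3    2    2    2
  c   4    3    3    3
Edit distance = dp[4][3] = 3

3


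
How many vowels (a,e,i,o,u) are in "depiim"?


Input: depiim
Checking each character:
  'd' at position 0: consonant
  'e' at position 1: vowel (running total: 1)
  'p' at position 2: consonant
  'i' at position 3: vowel (running total: 2)
  'i' at position 4: vowel (running total: 3)
  'm' at position 5: consonant
Total vowels: 3

3


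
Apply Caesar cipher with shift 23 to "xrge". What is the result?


Caesar cipher: shift "xrge" by 23
  'x' (pos 23) + 23 = pos 20 = 'u'
  'r' (pos 17) + 23 = pos 14 = 'o'
  'g' (pos 6) + 23 = pos 3 = 'd'
  'e' (pos 4) + 23 = pos 1 = 'b'
Result: uodb

uodb


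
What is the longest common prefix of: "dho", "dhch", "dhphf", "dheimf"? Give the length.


Words: dho, dhch, dhphf, dheimf
  Position 0: all 'd' => match
  Position 1: all 'h' => match
  Position 2: ('o', 'c', 'p', 'e') => mismatch, stop
LCP = "dh" (length 2)

2


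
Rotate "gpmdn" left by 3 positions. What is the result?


Input: "gpmdn", rotate left by 3
First 3 characters: "gpm"
Remaining characters: "dn"
Concatenate remaining + first: "dn" + "gpm" = "dngpm"

dngpm


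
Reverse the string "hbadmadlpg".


Input: hbadmadlpg
Reading characters right to left:
  Position 9: 'g'
  Position 8: 'p'
  Position 7: 'l'
  Position 6: 'd'
  Position 5: 'a'
  Position 4: 'm'
  Position 3: 'd'
  Position 2: 'a'
  Position 1: 'b'
  Position 0: 'h'
Reversed: gpldamdabh

gpldamdabh


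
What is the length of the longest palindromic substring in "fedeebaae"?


Input: "fedeebaae"
Checking substrings for palindromes:
  [1:4] "ede" (len 3) => palindrome
  [3:5] "ee" (len 2) => palindrome
  [6:8] "aa" (len 2) => palindrome
Longest palindromic substring: "ede" with length 3

3


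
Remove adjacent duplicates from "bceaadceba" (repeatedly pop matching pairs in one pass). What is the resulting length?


Input: bceaadceba
Stack-based adjacent duplicate removal:
  Read 'b': push. Stack: b
  Read 'c': push. Stack: bc
  Read 'e': push. Stack: bce
  Read 'a': push. Stack: bcea
  Read 'a': matches stack top 'a' => pop. Stack: bce
  Read 'd': push. Stack: bced
  Read 'c': push. Stack: bcedc
  Read 'e': push. Stack: bcedce
  Read 'b': push. Stack: bcedceb
  Read 'a': push. Stack: bcedceba
Final stack: "bcedceba" (length 8)

8


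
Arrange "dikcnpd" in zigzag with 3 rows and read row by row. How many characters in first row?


Zigzag "dikcnpd" into 3 rows:
Placing characters:
  'd' => row 0
  'i' => row 1
  'k' => row 2
  'c' => row 1
  'n' => row 0
  'p' => row 1
  'd' => row 2
Rows:
  Row 0: "dn"
  Row 1: "icp"
  Row 2: "kd"
First row length: 2

2


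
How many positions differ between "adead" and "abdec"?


Comparing "adead" and "abdec" position by position:
  Position 0: 'a' vs 'a' => same
  Position 1: 'd' vs 'b' => DIFFER
  Position 2: 'e' vs 'd' => DIFFER
  Position 3: 'a' vs 'e' => DIFFER
  Position 4: 'd' vs 'c' => DIFFER
Positions that differ: 4

4


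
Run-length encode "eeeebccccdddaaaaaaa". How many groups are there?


Input: eeeebccccdddaaaaaaa
Scanning for consecutive runs:
  Group 1: 'e' x 4 (positions 0-3)
  Group 2: 'b' x 1 (positions 4-4)
  Group 3: 'c' x 4 (positions 5-8)
  Group 4: 'd' x 3 (positions 9-11)
  Group 5: 'a' x 7 (positions 12-18)
Total groups: 5

5


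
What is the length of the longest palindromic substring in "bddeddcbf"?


Input: "bddeddcbf"
Checking substrings for palindromes:
  [1:6] "ddedd" (len 5) => palindrome
  [2:5] "ded" (len 3) => palindrome
  [1:3] "dd" (len 2) => palindrome
  [4:6] "dd" (len 2) => palindrome
Longest palindromic substring: "ddedd" with length 5

5


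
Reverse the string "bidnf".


Input: bidnf
Reading characters right to left:
  Position 4: 'f'
  Position 3: 'n'
  Position 2: 'd'
  Position 1: 'i'
  Position 0: 'b'
Reversed: fndib

fndib


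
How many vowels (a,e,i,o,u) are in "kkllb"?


Input: kkllb
Checking each character:
  'k' at position 0: consonant
  'k' at position 1: consonant
  'l' at position 2: consonant
  'l' at position 3: consonant
  'b' at position 4: consonant
Total vowels: 0

0


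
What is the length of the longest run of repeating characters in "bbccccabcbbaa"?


Input: "bbccccabcbbaa"
Scanning for longest run:
  Position 1 ('b'): continues run of 'b', length=2
  Position 2 ('c'): new char, reset run to 1
  Position 3 ('c'): continues run of 'c', length=2
  Position 4 ('c'): continues run of 'c', length=3
  Position 5 ('c'): continues run of 'c', length=4
  Position 6 ('a'): new char, reset run to 1
  Position 7 ('b'): new char, reset run to 1
  Position 8 ('c'): new char, reset run to 1
  Position 9 ('b'): new char, reset run to 1
  Position 10 ('b'): continues run of 'b', length=2
  Position 11 ('a'): new char, reset run to 1
  Position 12 ('a'): continues run of 'a', length=2
Longest run: 'c' with length 4

4


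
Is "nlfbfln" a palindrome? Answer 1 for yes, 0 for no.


Input: nlfbfln
Reversed: nlfbfln
  Compare pos 0 ('n') with pos 6 ('n'): match
  Compare pos 1 ('l') with pos 5 ('l'): match
  Compare pos 2 ('f') with pos 4 ('f'): match
Result: palindrome

1


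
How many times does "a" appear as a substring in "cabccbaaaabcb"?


Searching for "a" in "cabccbaaaabcb"
Scanning each position:
  Position 0: "c" => no
  Position 1: "a" => MATCH
  Position 2: "b" => no
  Position 3: "c" => no
  Position 4: "c" => no
  Position 5: "b" => no
  Position 6: "a" => MATCH
  Position 7: "a" => MATCH
  Position 8: "a" => MATCH
  Position 9: "a" => MATCH
  Position 10: "b" => no
  Position 11: "c" => no
  Position 12: "b" => no
Total occurrences: 5

5


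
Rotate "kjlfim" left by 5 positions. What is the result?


Input: "kjlfim", rotate left by 5
First 5 characters: "kjlfi"
Remaining characters: "m"
Concatenate remaining + first: "m" + "kjlfi" = "mkjlfi"

mkjlfi


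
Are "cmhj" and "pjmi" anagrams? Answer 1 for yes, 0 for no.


Strings: "cmhj", "pjmi"
Sorted first:  chjm
Sorted second: ijmp
Differ at position 0: 'c' vs 'i' => not anagrams

0


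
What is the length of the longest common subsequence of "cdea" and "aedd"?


LCS of "cdea" and "aedd"
DP table:
           a    e    d    d
      0    0    0    0    0
  c   0    0    0    0    0
  d   0    0    0    1    1
  e   0    0    1    1    1
  a   0    1    1    1    1
LCS length = dp[4][4] = 1

1


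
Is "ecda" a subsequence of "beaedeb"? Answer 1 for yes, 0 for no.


Check if "ecda" is a subsequence of "beaedeb"
Greedy scan:
  Position 0 ('b'): no match needed
  Position 1 ('e'): matches sub[0] = 'e'
  Position 2 ('a'): no match needed
  Position 3 ('e'): no match needed
  Position 4 ('d'): no match needed
  Position 5 ('e'): no match needed
  Position 6 ('b'): no match needed
Only matched 1/4 characters => not a subsequence

0


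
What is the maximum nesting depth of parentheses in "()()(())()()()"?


Input: "()()(())()()()"
Tracking depth:
  Position 0 '(': depth becomes 1
  Position 1 ')': depth becomes 0
  Position 2 '(': depth becomes 1
  Position 3 ')': depth becomes 0
  Position 4 '(': depth becomes 1
  Position 5 '(': depth becomes 2
  Position 6 ')': depth becomes 1
  Position 7 ')': depth becomes 0
  Position 8 '(': depth becomes 1
  Position 9 ')': depth becomes 0
  Position 10 '(': depth becomes 1
  Position 11 ')': depth becomes 0
  Position 12 '(': depth becomes 1
  Position 13 ')': depth becomes 0
Maximum depth reached: 2

2


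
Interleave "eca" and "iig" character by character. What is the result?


Interleaving "eca" and "iig":
  Position 0: 'e' from first, 'i' from second => "ei"
  Position 1: 'c' from first, 'i' from second => "ci"
  Position 2: 'a' from first, 'g' from second => "ag"
Result: eiciag

eiciag


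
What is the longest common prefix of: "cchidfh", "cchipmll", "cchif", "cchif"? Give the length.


Words: cchidfh, cchipmll, cchif, cchif
  Position 0: all 'c' => match
  Position 1: all 'c' => match
  Position 2: all 'h' => match
  Position 3: all 'i' => match
  Position 4: ('d', 'p', 'f', 'f') => mismatch, stop
LCP = "cchi" (length 4)

4


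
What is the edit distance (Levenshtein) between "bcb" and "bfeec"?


Computing edit distance: "bcb" -> "bfeec"
DP table:
           b    f    e    e    c
      0    1    2    3    4    5
  b   1    0    1    2    3    4
  c   2    1    1    2    3    3
  b   3    2    2    2    3    4
Edit distance = dp[3][5] = 4

4


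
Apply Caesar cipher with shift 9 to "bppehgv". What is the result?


Caesar cipher: shift "bppehgv" by 9
  'b' (pos 1) + 9 = pos 10 = 'k'
  'p' (pos 15) + 9 = pos 24 = 'y'
  'p' (pos 15) + 9 = pos 24 = 'y'
  'e' (pos 4) + 9 = pos 13 = 'n'
  'h' (pos 7) + 9 = pos 16 = 'q'
  'g' (pos 6) + 9 = pos 15 = 'p'
  'v' (pos 21) + 9 = pos 4 = 'e'
Result: kyynqpe

kyynqpe


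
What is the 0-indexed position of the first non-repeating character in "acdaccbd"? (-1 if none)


Input: acdaccbd
Character frequencies:
  'a': 2
  'b': 1
  'c': 3
  'd': 2
Scanning left to right for freq == 1:
  Position 0 ('a'): freq=2, skip
  Position 1 ('c'): freq=3, skip
  Position 2 ('d'): freq=2, skip
  Position 3 ('a'): freq=2, skip
  Position 4 ('c'): freq=3, skip
  Position 5 ('c'): freq=3, skip
  Position 6 ('b'): unique! => answer = 6

6


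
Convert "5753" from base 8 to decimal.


Input: "5753" in base 8
Positional expansion:
  Digit '5' (value 5) x 8^3 = 2560
  Digit '7' (value 7) x 8^2 = 448
  Digit '5' (value 5) x 8^1 = 40
  Digit '3' (value 3) x 8^0 = 3
Sum = 3051

3051


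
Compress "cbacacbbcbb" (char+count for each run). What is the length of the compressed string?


Input: cbacacbbcbb
Runs:
  'c' x 1 => "c1"
  'b' x 1 => "b1"
  'a' x 1 => "a1"
  'c' x 1 => "c1"
  'a' x 1 => "a1"
  'c' x 1 => "c1"
  'b' x 2 => "b2"
  'c' x 1 => "c1"
  'b' x 2 => "b2"
Compressed: "c1b1a1c1a1c1b2c1b2"
Compressed length: 18

18


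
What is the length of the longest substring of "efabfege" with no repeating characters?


Input: "efabfege"
Sliding window (track last position of each char):
  Position 0 ('e'): window [0,0] length 1 -- new best
  Position 1 ('f'): window [0,1] length 2 -- new best
  Position 2 ('a'): window [0,2] length 3 -- new best
  Position 3 ('b'): window [0,3] length 4 -- new best
  Position 4 ('f'): repeat (last at 1), move window start to 2
  Position 4 ('f'): window [2,4] length 3
  Position 5 ('e'): window [2,5] length 4
  Position 6 ('g'): window [2,6] length 5 -- new best
  Position 7 ('e'): repeat (last at 5), move window start to 6
  Position 7 ('e'): window [6,7] length 2
Longest substring with no repeats: "abfeg" with length 5

5


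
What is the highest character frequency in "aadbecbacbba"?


Input: aadbecbacbba
Character counts:
  'a': 4
  'b': 4
  'c': 2
  'd': 1
  'e': 1
Maximum frequency: 4

4


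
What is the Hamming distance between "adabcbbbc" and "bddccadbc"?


Comparing "adabcbbbc" and "bddccadbc" position by position:
  Position 0: 'a' vs 'b' => differ
  Position 1: 'd' vs 'd' => same
  Position 2: 'a' vs 'd' => differ
  Position 3: 'b' vs 'c' => differ
  Position 4: 'c' vs 'c' => same
  Position 5: 'b' vs 'a' => differ
  Position 6: 'b' vs 'd' => differ
  Position 7: 'b' vs 'b' => same
  Position 8: 'c' vs 'c' => same
Total differences (Hamming distance): 5

5


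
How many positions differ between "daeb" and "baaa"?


Comparing "daeb" and "baaa" position by position:
  Position 0: 'd' vs 'b' => DIFFER
  Position 1: 'a' vs 'a' => same
  Position 2: 'e' vs 'a' => DIFFER
  Position 3: 'b' vs 'a' => DIFFER
Positions that differ: 3

3


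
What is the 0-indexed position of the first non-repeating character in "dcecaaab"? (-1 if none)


Input: dcecaaab
Character frequencies:
  'a': 3
  'b': 1
  'c': 2
  'd': 1
  'e': 1
Scanning left to right for freq == 1:
  Position 0 ('d'): unique! => answer = 0

0


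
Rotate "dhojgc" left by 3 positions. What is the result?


Input: "dhojgc", rotate left by 3
First 3 characters: "dho"
Remaining characters: "jgc"
Concatenate remaining + first: "jgc" + "dho" = "jgcdho"

jgcdho


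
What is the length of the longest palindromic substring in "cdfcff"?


Input: "cdfcff"
Checking substrings for palindromes:
  [2:5] "fcf" (len 3) => palindrome
  [4:6] "ff" (len 2) => palindrome
Longest palindromic substring: "fcf" with length 3

3


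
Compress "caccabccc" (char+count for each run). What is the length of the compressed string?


Input: caccabccc
Runs:
  'c' x 1 => "c1"
  'a' x 1 => "a1"
  'c' x 2 => "c2"
  'a' x 1 => "a1"
  'b' x 1 => "b1"
  'c' x 3 => "c3"
Compressed: "c1a1c2a1b1c3"
Compressed length: 12

12


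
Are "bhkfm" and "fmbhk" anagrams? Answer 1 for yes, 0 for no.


Strings: "bhkfm", "fmbhk"
Sorted first:  bfhkm
Sorted second: bfhkm
Sorted forms match => anagrams

1


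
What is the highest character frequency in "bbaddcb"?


Input: bbaddcb
Character counts:
  'a': 1
  'b': 3
  'c': 1
  'd': 2
Maximum frequency: 3

3


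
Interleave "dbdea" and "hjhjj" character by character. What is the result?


Interleaving "dbdea" and "hjhjj":
  Position 0: 'd' from first, 'h' from second => "dh"
  Position 1: 'b' from first, 'j' from second => "bj"
  Position 2: 'd' from first, 'h' from second => "dh"
  Position 3: 'e' from first, 'j' from second => "ej"
  Position 4: 'a' from first, 'j' from second => "aj"
Result: dhbjdhejaj

dhbjdhejaj


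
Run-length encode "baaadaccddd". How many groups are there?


Input: baaadaccddd
Scanning for consecutive runs:
  Group 1: 'b' x 1 (positions 0-0)
  Group 2: 'a' x 3 (positions 1-3)
  Group 3: 'd' x 1 (positions 4-4)
  Group 4: 'a' x 1 (positions 5-5)
  Group 5: 'c' x 2 (positions 6-7)
  Group 6: 'd' x 3 (positions 8-10)
Total groups: 6

6


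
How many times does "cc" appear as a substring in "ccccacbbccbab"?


Searching for "cc" in "ccccacbbccbab"
Scanning each position:
  Position 0: "cc" => MATCH
  Position 1: "cc" => MATCH
  Position 2: "cc" => MATCH
  Position 3: "ca" => no
  Position 4: "ac" => no
  Position 5: "cb" => no
  Position 6: "bb" => no
  Position 7: "bc" => no
  Position 8: "cc" => MATCH
  Position 9: "cb" => no
  Position 10: "ba" => no
  Position 11: "ab" => no
Total occurrences: 4

4


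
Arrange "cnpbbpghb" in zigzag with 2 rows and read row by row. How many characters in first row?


Zigzag "cnpbbpghb" into 2 rows:
Placing characters:
  'c' => row 0
  'n' => row 1
  'p' => row 0
  'b' => row 1
  'b' => row 0
  'p' => row 1
  'g' => row 0
  'h' => row 1
  'b' => row 0
Rows:
  Row 0: "cpbgb"
  Row 1: "nbph"
First row length: 5

5


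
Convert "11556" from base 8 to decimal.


Input: "11556" in base 8
Positional expansion:
  Digit '1' (value 1) x 8^4 = 4096
  Digit '1' (value 1) x 8^3 = 512
  Digit '5' (value 5) x 8^2 = 320
  Digit '5' (value 5) x 8^1 = 40
  Digit '6' (value 6) x 8^0 = 6
Sum = 4974

4974


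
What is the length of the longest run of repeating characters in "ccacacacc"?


Input: "ccacacacc"
Scanning for longest run:
  Position 1 ('c'): continues run of 'c', length=2
  Position 2 ('a'): new char, reset run to 1
  Position 3 ('c'): new char, reset run to 1
  Position 4 ('a'): new char, reset run to 1
  Position 5 ('c'): new char, reset run to 1
  Position 6 ('a'): new char, reset run to 1
  Position 7 ('c'): new char, reset run to 1
  Position 8 ('c'): continues run of 'c', length=2
Longest run: 'c' with length 2

2


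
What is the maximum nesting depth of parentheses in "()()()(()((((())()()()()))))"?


Input: "()()()(()((((())()()()()))))"
Tracking depth:
  Position 0 '(': depth becomes 1
  Position 1 ')': depth becomes 0
  Position 2 '(': depth becomes 1
  Position 3 ')': depth becomes 0
  Position 4 '(': depth becomes 1
  Position 5 ')': depth becomes 0
  Position 6 '(': depth becomes 1
  Position 7 '(': depth becomes 2
  Position 8 ')': depth becomes 1
  Position 9 '(': depth becomes 2
  Position 10 '(': depth becomes 3
  Position 11 '(': depth becomes 4
  Position 12 '(': depth becomes 5
  Position 13 '(': depth becomes 6
  Position 14 ')': depth becomes 5
  Position 15 ')': depth becomes 4
  Position 16 '(': depth becomes 5
  Position 17 ')': depth becomes 4
  Position 18 '(': depth becomes 5
  Position 19 ')': depth becomes 4
  Position 20 '(': depth becomes 5
  Position 21 ')': depth becomes 4
  Position 22 '(': depth becomes 5
  Position 23 ')': depth becomes 4
  Position 24 ')': depth becomes 3
  Position 25 ')': depth becomes 2
  Position 26 ')': depth becomes 1
  Position 27 ')': depth becomes 0
Maximum depth reached: 6

6


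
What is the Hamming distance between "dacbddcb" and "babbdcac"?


Comparing "dacbddcb" and "babbdcac" position by position:
  Position 0: 'd' vs 'b' => differ
  Position 1: 'a' vs 'a' => same
  Position 2: 'c' vs 'b' => differ
  Position 3: 'b' vs 'b' => same
  Position 4: 'd' vs 'd' => same
  Position 5: 'd' vs 'c' => differ
  Position 6: 'c' vs 'a' => differ
  Position 7: 'b' vs 'c' => differ
Total differences (Hamming distance): 5

5


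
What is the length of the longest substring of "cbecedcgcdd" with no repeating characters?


Input: "cbecedcgcdd"
Sliding window (track last position of each char):
  Position 0 ('c'): window [0,0] length 1 -- new best
  Position 1 ('b'): window [0,1] length 2 -- new best
  Position 2 ('e'): window [0,2] length 3 -- new best
  Position 3 ('c'): repeat (last at 0), move window start to 1
  Position 3 ('c'): window [1,3] length 3
  Position 4 ('e'): repeat (last at 2), move window start to 3
  Position 4 ('e'): window [3,4] length 2
  Position 5 ('d'): window [3,5] length 3
  Position 6 ('c'): repeat (last at 3), move window start to 4
  Position 6 ('c'): window [4,6] length 3
  Position 7 ('g'): window [4,7] length 4 -- new best
  Position 8 ('c'): repeat (last at 6), move window start to 7
  Position 8 ('c'): window [7,8] length 2
  Position 9 ('d'): window [7,9] length 3
  Position 10 ('d'): repeat (last at 9), move window start to 10
  Position 10 ('d'): window [10,10] length 1
Longest substring with no repeats: "edcg" with length 4

4
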